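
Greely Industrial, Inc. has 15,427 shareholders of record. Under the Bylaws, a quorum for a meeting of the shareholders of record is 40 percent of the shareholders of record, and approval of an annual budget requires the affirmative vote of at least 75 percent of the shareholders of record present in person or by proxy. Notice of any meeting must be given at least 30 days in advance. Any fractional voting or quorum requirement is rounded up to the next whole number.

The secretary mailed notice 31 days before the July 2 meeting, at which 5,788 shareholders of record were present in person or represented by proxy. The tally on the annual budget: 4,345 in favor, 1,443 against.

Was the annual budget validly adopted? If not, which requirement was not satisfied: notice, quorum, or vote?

Invalid — quorum requirement not satisfied.

Notice: 31 days given; 30 required. Satisfied.
Quorum: 40% of 15,427 = 6,170.80, rounded up to 6,171; 5,788 present. Not satisfied.
Vote: requires three-fourths of those present (5,788); 3/4 of 5788 = 4341, so 4,341 needed; 4,345 in favor. Satisfied.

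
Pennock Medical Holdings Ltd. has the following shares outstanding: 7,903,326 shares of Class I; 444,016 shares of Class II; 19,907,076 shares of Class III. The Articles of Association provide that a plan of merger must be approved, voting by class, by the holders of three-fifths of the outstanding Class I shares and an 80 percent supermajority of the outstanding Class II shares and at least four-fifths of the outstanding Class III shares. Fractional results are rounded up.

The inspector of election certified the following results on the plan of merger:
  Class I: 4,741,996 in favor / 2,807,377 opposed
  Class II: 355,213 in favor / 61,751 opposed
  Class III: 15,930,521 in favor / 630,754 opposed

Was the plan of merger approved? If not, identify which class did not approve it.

Class I: 3/5 of 7903326 = 4741995.60, rounded up to 4741996; 4,741,996 required, 4,741,996 in favor — approved.
Class II: 4/5 of 444016 = 355212.80, rounded up to 355213; 355,213 required, 355,213 in favor — approved.
Class III: 4/5 of 19907076 = 15925660.80, rounded up to 15925661; 15,925,661 required, 15,930,521 in favor — approved.

Approved — every class gave the required vote.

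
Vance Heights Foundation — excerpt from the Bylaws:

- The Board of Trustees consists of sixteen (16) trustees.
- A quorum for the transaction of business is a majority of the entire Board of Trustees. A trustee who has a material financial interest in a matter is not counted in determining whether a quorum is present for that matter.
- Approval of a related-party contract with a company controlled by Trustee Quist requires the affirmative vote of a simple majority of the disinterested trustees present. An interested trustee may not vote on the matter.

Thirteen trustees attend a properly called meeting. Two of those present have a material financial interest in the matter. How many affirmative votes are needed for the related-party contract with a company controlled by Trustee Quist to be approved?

The related-party contract with a company controlled by Trustee Quist requires a majority of the disinterested trustees present (13 − 2 = 11).
A majority of 11 is 6.

6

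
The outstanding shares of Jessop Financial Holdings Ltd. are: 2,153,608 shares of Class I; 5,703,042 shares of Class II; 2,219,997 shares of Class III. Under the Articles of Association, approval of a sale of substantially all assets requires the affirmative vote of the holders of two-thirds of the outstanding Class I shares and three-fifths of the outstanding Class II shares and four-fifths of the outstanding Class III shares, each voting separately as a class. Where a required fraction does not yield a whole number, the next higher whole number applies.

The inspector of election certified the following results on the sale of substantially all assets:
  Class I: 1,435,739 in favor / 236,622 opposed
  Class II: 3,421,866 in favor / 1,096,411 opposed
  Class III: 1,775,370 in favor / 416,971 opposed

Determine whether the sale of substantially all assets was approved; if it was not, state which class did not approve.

Class I: 2/3 of 2153608 = 1435738.67, rounded up to 1435739; 1,435,739 required, 1,435,739 in favor — approved.
Class II: 3/5 of 5703042 = 3421825.20, rounded up to 3421826; 3,421,826 required, 3,421,866 in favor — approved.
Class III: 4/5 of 2219997 = 1775997.60, rounded up to 1775998; 1,775,998 required, 1,775,370 in favor — not approved.

Not approved — the Class III shares did not give the required vote.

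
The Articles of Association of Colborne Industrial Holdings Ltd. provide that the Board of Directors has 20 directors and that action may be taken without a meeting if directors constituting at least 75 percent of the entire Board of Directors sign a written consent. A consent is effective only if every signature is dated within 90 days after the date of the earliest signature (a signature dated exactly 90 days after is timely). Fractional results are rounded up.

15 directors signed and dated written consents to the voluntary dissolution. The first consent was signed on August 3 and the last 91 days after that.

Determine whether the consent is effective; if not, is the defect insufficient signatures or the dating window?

Signatures required: at least 75 percent of 20 — 3/4 of 20 = 15, so 15 needed; 15 signed. Sufficient.
Dating window: the latest signature is 91 days after the earliest; the limit is 90 days. Outside the window.

Not effective — dating-window requirement not satisfied.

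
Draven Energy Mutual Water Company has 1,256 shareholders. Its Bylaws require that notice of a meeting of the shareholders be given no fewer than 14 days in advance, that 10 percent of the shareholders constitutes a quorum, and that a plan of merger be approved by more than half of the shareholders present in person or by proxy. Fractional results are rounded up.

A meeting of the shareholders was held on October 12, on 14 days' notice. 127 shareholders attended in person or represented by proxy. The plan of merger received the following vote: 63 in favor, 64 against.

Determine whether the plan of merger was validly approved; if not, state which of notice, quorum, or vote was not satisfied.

Invalid — vote requirement not satisfied.

Notice: 14 days given; 14 required. Satisfied.
Quorum: 10% of 1,256 = 125.60, rounded up to 126; 127 present. Satisfied.
Vote: requires a majority of those present (127); a majority of 127 is 64, so 64 needed; 63 in favor. Not satisfied.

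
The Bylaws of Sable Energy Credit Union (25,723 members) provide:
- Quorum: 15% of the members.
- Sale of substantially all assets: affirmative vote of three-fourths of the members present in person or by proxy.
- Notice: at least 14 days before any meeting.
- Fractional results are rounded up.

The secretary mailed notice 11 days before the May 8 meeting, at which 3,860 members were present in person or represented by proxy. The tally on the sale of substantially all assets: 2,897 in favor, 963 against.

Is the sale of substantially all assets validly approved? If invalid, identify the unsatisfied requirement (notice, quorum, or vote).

Notice: 11 days given; 14 required. Not satisfied.
Quorum: 15% of 25,723 = 3,858.45, rounded up to 3,859; 3,860 present. Satisfied.
Vote: requires three-fourths of those present (3,860); 3/4 of 3860 = 2895, so 2,895 needed; 2,897 in favor. Satisfied.

Invalid — notice requirement not satisfied.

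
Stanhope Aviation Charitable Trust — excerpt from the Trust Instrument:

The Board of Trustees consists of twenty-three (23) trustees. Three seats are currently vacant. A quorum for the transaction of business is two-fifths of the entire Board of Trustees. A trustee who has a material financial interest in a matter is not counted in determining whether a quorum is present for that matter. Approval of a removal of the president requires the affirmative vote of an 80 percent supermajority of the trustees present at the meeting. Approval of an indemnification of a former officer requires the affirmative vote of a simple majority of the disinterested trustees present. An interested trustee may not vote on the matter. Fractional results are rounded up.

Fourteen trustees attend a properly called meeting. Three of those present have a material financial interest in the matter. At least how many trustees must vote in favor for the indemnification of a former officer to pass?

6

The indemnification of a former officer requires a majority of the disinterested trustees present (14 − 3 = 11).
A majority of 11 is 6.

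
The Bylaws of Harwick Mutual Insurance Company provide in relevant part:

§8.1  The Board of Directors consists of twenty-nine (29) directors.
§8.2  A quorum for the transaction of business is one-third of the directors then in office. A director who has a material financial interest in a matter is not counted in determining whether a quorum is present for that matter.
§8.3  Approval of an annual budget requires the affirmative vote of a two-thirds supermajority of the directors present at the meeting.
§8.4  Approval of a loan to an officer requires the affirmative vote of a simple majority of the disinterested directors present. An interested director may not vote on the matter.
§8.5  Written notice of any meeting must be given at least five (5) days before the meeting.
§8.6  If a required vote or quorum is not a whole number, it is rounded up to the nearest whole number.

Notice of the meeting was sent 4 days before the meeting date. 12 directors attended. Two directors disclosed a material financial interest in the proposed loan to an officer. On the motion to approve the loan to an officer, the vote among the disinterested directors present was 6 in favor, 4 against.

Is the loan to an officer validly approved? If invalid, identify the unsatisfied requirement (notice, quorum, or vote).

Notice: 4 days given; 5 required (4 < 5). Not satisfied.
Quorum: 12 present, but the 2 interested directors do not count, leaving 10. Quorum is 10. Satisfied.
Vote: the loan to an officer requires a majority of the disinterested directors present (12 − 2 = 10). A majority of 10 is 6, so 6 affirmative votes are needed; 6 voted in favor. Satisfied.

Invalid — notice requirement not satisfied.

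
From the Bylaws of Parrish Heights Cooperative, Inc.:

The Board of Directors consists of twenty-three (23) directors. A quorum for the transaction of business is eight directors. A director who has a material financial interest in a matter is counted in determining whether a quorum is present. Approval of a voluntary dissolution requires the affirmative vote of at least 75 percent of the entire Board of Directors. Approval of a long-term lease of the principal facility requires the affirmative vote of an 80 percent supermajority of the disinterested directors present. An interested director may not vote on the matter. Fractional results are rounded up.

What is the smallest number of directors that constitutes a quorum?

8

The quorum is fixed at 8.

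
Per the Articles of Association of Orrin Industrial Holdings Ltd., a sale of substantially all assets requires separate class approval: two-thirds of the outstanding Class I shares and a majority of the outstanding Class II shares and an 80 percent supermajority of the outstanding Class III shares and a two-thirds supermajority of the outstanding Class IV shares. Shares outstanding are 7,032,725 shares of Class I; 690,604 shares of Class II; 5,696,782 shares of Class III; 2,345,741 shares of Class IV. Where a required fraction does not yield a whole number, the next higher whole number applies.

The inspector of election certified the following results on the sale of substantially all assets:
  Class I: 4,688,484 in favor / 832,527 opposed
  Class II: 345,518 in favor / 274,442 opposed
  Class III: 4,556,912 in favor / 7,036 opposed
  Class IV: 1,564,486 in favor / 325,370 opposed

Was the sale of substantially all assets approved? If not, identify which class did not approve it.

Not approved — the Class III shares did not give the required vote.

Class I: 2/3 of 7032725 = 4688483.33, rounded up to 4688484; 4,688,484 required, 4,688,484 in favor — approved.
Class II: a majority of 690604 is 345303; 345,303 required, 345,518 in favor — approved.
Class III: 4/5 of 5696782 = 4557425.60, rounded up to 4557426; 4,557,426 required, 4,556,912 in favor — not approved.
Class IV: 2/3 of 2345741 = 1563827.33, rounded up to 1563828; 1,563,828 required, 1,564,486 in favor — approved.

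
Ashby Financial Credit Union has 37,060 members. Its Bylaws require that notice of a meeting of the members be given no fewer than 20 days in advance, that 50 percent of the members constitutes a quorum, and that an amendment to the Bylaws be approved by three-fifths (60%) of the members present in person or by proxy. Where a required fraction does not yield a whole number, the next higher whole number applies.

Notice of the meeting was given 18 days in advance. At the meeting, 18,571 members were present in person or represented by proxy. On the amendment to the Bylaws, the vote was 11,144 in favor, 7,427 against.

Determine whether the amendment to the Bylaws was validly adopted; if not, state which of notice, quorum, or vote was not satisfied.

Notice: 18 days given; 20 required. Not satisfied.
Quorum: 50% of 37,060 = 18,530; 18,571 present. Satisfied.
Vote: requires three-fifths of those present (18,571); 3/5 of 18571 = 11142.60, rounded up to 11143, so 11,143 needed; 11,144 in favor. Satisfied.

Invalid — notice requirement not satisfied.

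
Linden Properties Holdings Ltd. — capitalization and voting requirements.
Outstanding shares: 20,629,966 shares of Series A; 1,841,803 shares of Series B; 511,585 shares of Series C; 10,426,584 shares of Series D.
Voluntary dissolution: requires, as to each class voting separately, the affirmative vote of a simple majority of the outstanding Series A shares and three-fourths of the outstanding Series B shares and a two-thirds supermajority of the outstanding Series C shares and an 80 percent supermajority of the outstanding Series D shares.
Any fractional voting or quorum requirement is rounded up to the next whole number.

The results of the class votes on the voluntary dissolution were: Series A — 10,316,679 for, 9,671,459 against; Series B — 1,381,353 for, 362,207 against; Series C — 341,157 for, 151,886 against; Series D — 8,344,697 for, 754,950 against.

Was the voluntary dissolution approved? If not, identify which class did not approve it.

Approved — every class gave the required vote.

Series A: a majority of 20629966 is 10314984; 10,314,984 required, 10,316,679 in favor — approved.
Series B: 3/4 of 1841803 = 1381352.25, rounded up to 1381353; 1,381,353 required, 1,381,353 in favor — approved.
Series C: 2/3 of 511585 = 341056.67, rounded up to 341057; 341,057 required, 341,157 in favor — approved.
Series D: 4/5 of 10426584 = 8341267.20, rounded up to 8341268; 8,341,268 required, 8,344,697 in favor — approved.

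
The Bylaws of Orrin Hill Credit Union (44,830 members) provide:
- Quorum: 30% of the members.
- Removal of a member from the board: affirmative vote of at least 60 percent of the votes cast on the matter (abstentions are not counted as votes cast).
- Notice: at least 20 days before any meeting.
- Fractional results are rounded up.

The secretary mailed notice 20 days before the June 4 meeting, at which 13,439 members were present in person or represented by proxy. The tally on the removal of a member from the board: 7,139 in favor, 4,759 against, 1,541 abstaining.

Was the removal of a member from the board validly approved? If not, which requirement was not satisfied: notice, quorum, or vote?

Invalid — quorum requirement not satisfied.

Notice: 20 days given; 20 required. Satisfied.
Quorum: 30% of 44,830 = 13,449; 13,439 present. Not satisfied.
Vote: requires three-fifths of the votes cast (13,439 − 1,541 abstaining = 11,898); 3/5 of 11898 = 7138.80, rounded up to 7139, so 7,139 needed; 7,139 in favor. Satisfied.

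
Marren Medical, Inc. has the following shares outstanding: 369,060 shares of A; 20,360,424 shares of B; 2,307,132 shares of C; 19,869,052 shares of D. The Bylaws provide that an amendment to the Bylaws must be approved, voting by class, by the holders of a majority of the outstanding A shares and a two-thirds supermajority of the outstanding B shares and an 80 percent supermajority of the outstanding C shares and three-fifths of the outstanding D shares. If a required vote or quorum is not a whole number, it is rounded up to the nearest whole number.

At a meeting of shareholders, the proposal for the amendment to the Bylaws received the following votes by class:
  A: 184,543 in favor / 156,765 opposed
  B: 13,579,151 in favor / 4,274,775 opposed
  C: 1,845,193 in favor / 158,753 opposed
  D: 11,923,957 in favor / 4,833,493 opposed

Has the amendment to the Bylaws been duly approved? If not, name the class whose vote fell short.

Not approved — the C shares did not give the required vote.

A: a majority of 369060 is 184531; 184,531 required, 184,543 in favor — approved.
B: 2/3 of 20360424 = 13573616; 13,573,616 required, 13,579,151 in favor — approved.
C: 4/5 of 2307132 = 1845705.60, rounded up to 1845706; 1,845,706 required, 1,845,193 in favor — not approved.
D: 3/5 of 19869052 = 11921431.20, rounded up to 11921432; 11,921,432 required, 11,923,957 in favor — approved.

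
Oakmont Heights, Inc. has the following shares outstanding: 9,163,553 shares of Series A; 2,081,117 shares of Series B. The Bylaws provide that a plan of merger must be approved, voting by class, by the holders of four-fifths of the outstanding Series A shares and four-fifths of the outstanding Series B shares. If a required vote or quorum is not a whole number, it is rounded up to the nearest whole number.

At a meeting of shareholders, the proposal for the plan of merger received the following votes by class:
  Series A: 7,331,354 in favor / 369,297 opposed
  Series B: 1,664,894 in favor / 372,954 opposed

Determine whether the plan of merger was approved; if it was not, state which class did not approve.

Series A: 4/5 of 9163553 = 7330842.40, rounded up to 7330843; 7,330,843 required, 7,331,354 in favor — approved.
Series B: 4/5 of 2081117 = 1664893.60, rounded up to 1664894; 1,664,894 required, 1,664,894 in favor — approved.

Approved — every class gave the required vote.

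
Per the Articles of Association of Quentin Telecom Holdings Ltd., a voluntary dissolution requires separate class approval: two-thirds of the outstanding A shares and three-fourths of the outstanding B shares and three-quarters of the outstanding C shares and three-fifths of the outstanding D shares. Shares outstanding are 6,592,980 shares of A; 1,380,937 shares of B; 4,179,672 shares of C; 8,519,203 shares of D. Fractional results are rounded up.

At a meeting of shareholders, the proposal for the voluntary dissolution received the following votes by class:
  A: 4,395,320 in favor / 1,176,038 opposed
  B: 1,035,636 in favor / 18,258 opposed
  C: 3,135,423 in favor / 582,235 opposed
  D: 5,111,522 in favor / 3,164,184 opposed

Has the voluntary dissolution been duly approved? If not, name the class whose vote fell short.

A: 2/3 of 6592980 = 4395320; 4,395,320 required, 4,395,320 in favor — approved.
B: 3/4 of 1380937 = 1035702.75, rounded up to 1035703; 1,035,703 required, 1,035,636 in favor — not approved.
C: 3/4 of 4179672 = 3134754; 3,134,754 required, 3,135,423 in favor — approved.
D: 3/5 of 8519203 = 5111521.80, rounded up to 5111522; 5,111,522 required, 5,111,522 in favor — approved.

Not approved — the B shares did not give the required vote.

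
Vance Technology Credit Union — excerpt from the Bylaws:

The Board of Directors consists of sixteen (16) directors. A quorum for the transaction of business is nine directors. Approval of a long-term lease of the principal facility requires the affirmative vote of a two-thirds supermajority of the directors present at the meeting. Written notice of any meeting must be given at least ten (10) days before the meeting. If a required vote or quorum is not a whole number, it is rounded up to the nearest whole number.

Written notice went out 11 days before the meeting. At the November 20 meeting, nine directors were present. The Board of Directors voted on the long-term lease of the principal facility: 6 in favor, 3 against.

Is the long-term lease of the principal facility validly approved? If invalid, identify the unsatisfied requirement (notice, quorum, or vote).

Notice: 11 days given; 10 required (11 ≥ 10). Satisfied.
Quorum: 9 present; quorum is 9. Satisfied.
Vote: the long-term lease of the principal facility requires two-thirds of the directors present (9). 2/3 of 9 = 6, so 6 affirmative votes are needed; 6 voted in favor. Satisfied.

Valid — all requirements satisfied.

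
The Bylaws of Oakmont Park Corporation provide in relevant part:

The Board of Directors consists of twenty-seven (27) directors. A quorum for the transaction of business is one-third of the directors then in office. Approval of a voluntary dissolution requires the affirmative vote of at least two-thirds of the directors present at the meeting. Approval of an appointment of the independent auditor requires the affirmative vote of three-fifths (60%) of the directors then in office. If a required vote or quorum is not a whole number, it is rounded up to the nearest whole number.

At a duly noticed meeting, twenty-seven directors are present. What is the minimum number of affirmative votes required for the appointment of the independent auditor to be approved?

The appointment of the independent auditor requires three-fifths of the directors then in office (27).
3/5 of 27 = 16.20, rounded up to 17.

17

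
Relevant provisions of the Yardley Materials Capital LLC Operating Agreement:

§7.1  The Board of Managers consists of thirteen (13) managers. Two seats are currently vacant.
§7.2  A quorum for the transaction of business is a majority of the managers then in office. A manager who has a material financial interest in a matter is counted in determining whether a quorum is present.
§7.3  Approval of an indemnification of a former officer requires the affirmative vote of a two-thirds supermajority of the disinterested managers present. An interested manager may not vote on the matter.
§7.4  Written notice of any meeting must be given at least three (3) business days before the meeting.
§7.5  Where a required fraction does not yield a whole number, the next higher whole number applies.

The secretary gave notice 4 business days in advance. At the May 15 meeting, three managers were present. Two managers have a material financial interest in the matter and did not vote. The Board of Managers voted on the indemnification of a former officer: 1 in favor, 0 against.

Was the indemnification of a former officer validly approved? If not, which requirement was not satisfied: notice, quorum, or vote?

Invalid — quorum requirement not satisfied.

Notice: 4 business days given; 3 required (4 ≥ 3). Satisfied.
Quorum: 3 present (interested managers count toward quorum); quorum is 6. Not satisfied.
Vote: the indemnification of a former officer requires two-thirds of the disinterested managers present (3 − 2 = 1). 2/3 of 1 = 0.67, rounded up to 1, so 1 affirmative vote is needed; 1 voted in favor. Satisfied. (Moot — without a quorum no business can be validly transacted.)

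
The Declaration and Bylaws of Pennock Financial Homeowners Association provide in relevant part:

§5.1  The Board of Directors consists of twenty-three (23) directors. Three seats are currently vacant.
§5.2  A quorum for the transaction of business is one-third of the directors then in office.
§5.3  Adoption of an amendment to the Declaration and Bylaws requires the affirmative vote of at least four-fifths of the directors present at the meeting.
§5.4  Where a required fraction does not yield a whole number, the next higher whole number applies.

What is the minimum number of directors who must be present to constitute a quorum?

7

1/3 of 20 = 6.67, rounded up to 7.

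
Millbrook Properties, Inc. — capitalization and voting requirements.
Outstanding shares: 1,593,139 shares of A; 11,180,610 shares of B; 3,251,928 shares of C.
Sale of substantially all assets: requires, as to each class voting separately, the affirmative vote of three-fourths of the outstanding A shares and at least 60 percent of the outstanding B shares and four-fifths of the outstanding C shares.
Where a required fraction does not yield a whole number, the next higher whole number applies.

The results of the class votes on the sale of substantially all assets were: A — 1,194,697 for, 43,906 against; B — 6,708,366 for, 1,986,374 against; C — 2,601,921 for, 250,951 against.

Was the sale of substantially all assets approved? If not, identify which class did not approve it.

A: 3/4 of 1593139 = 1194854.25, rounded up to 1194855; 1,194,855 required, 1,194,697 in favor — not approved.
B: 3/5 of 11180610 = 6708366; 6,708,366 required, 6,708,366 in favor — approved.
C: 4/5 of 3251928 = 2601542.40, rounded up to 2601543; 2,601,543 required, 2,601,921 in favor — approved.

Not approved — the A shares did not give the required vote.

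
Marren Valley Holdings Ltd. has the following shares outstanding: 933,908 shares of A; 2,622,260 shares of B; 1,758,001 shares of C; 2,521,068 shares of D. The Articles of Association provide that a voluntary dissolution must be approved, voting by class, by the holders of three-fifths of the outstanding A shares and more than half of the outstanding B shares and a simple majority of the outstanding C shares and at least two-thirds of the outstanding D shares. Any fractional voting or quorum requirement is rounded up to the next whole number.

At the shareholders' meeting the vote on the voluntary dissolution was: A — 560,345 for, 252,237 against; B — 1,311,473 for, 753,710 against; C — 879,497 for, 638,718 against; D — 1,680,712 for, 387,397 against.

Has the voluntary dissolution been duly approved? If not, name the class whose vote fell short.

Approved — every class gave the required vote.

A: 3/5 of 933908 = 560344.80, rounded up to 560345; 560,345 required, 560,345 in favor — approved.
B: a majority of 2622260 is 1311131; 1,311,131 required, 1,311,473 in favor — approved.
C: a majority of 1758001 is 879001; 879,001 required, 879,497 in favor — approved.
D: 2/3 of 2521068 = 1680712; 1,680,712 required, 1,680,712 in favor — approved.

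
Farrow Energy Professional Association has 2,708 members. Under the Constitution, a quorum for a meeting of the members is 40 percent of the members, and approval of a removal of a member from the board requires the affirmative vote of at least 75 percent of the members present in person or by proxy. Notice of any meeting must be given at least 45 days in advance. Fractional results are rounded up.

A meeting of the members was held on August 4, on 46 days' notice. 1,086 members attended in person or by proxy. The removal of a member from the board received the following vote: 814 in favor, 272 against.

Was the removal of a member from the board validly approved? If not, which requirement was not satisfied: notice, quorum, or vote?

Notice: 46 days given; 45 required. Satisfied.
Quorum: 40% of 2,708 = 1,083.20, rounded up to 1,084; 1,086 present. Satisfied.
Vote: requires three-fourths of those present (1,086); 3/4 of 1086 = 814.50, rounded up to 815, so 815 needed; 814 in favor. Not satisfied.

Invalid — vote requirement not satisfied.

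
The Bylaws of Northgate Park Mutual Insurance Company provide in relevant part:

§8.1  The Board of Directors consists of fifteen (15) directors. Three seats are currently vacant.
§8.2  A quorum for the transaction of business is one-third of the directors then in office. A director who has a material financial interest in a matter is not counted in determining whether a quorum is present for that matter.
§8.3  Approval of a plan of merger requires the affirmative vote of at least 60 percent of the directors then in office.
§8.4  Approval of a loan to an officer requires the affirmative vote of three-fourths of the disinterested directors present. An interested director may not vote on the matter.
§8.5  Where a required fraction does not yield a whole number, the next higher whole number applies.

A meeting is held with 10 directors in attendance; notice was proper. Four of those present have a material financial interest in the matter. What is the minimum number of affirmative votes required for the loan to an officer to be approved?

5

The loan to an officer requires three-fourths of the disinterested directors present (10 − 4 = 6).
3/4 of 6 = 4.50, rounded up to 5.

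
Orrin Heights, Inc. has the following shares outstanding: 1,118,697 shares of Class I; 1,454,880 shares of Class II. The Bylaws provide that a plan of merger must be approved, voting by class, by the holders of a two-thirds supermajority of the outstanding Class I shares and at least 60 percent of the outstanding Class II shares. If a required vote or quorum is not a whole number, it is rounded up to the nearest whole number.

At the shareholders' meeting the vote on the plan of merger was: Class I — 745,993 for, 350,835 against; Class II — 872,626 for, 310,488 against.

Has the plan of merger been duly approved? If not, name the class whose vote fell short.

Not approved — the Class II shares did not give the required vote.

Class I: 2/3 of 1118697 = 745798; 745,798 required, 745,993 in favor — approved.
Class II: 3/5 of 1454880 = 872928; 872,928 required, 872,626 in favor — not approved.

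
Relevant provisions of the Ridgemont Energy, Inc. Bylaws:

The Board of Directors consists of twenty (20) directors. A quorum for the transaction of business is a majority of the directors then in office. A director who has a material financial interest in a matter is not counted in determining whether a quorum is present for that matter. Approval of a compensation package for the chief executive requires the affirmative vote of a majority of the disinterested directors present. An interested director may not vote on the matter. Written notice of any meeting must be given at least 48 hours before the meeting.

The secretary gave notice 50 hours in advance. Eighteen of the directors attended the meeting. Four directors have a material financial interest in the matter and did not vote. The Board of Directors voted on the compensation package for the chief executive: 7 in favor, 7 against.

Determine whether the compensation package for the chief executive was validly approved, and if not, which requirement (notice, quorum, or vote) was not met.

Invalid — vote requirement not satisfied.

Notice: 50 hours given; 48 required (50 ≥ 48). Satisfied.
Quorum: 18 present, but the 4 interested directors do not count, leaving 14. Quorum is 11. Satisfied.
Vote: the compensation package for the chief executive requires a majority of the disinterested directors present (18 − 4 = 14). A majority of 14 is 8, so 8 affirmative votes are needed; 7 voted in favor. Not satisfied.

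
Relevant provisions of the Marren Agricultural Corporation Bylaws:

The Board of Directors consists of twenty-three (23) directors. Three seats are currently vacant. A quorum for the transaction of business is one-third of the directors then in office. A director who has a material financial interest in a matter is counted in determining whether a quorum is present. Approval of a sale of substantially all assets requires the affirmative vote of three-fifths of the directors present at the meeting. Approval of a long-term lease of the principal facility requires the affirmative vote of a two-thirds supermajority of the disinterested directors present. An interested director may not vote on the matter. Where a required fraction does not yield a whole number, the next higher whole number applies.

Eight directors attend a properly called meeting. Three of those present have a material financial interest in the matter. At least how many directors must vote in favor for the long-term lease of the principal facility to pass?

The long-term lease of the principal facility requires two-thirds of the disinterested directors present (8 − 3 = 5).
2/3 of 5 = 3.33, rounded up to 4.

4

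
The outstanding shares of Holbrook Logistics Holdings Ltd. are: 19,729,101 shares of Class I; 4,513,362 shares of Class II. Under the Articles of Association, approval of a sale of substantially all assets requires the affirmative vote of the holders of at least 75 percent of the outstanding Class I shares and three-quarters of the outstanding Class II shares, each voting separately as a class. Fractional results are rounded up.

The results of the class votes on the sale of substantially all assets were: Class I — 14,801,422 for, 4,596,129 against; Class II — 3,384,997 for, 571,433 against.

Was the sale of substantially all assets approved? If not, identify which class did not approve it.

Class I: 3/4 of 19729101 = 14796825.75, rounded up to 14796826; 14,796,826 required, 14,801,422 in favor — approved.
Class II: 3/4 of 4513362 = 3385021.50, rounded up to 3385022; 3,385,022 required, 3,384,997 in favor — not approved.

Not approved — the Class II shares did not give the required vote.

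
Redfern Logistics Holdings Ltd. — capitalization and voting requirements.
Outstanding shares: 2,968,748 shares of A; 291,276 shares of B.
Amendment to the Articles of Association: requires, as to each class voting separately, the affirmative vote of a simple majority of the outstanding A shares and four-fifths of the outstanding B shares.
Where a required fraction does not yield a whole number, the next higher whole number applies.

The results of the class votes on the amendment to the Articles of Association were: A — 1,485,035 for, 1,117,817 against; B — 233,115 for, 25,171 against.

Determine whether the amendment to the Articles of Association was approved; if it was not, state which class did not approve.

Approved — every class gave the required vote.

A: a majority of 2968748 is 1484375; 1,484,375 required, 1,485,035 in favor — approved.
B: 4/5 of 291276 = 233020.80, rounded up to 233021; 233,021 required, 233,115 in favor — approved.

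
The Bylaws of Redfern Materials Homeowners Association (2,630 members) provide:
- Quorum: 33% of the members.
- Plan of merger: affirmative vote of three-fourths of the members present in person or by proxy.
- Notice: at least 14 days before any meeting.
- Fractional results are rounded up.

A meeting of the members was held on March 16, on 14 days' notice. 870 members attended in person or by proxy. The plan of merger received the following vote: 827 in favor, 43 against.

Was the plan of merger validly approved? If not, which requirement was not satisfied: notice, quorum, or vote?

Notice: 14 days given; 14 required. Satisfied.
Quorum: 33% of 2,630 = 867.90, rounded up to 868; 870 present. Satisfied.
Vote: requires three-fourths of those present (870); 3/4 of 870 = 652.50, rounded up to 653, so 653 needed; 827 in favor. Satisfied.

Valid — all requirements satisfied.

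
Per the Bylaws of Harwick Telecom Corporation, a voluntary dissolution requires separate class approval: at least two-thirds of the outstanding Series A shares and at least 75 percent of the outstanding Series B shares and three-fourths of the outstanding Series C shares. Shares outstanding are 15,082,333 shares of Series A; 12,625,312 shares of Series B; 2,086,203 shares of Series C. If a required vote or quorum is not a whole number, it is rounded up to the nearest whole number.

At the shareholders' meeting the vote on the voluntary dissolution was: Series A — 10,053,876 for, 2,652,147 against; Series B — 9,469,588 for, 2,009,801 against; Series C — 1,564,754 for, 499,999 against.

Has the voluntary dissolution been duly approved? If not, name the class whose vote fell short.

Not approved — the Series A shares did not give the required vote.

Series A: 2/3 of 15082333 = 10054888.67, rounded up to 10054889; 10,054,889 required, 10,053,876 in favor — not approved.
Series B: 3/4 of 12625312 = 9468984; 9,468,984 required, 9,469,588 in favor — approved.
Series C: 3/4 of 2086203 = 1564652.25, rounded up to 1564653; 1,564,653 required, 1,564,754 in favor — approved.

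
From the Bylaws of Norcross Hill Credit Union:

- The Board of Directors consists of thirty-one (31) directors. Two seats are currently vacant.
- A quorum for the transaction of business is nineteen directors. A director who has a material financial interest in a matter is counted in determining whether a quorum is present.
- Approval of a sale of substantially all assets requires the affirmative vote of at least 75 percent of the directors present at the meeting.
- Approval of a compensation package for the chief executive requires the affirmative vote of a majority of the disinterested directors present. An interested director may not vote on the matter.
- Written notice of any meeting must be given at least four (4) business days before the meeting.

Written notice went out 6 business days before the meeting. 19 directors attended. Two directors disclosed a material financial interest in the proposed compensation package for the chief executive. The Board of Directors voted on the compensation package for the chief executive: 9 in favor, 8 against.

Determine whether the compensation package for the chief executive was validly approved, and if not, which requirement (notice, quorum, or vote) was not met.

Notice: 6 business days given; 4 required (6 ≥ 4). Satisfied.
Quorum: 19 present (interested directors count toward quorum); quorum is 19. Satisfied.
Vote: the compensation package for the chief executive requires a majority of the disinterested directors present (19 − 2 = 17). A majority of 17 is 9, so 9 affirmative votes are needed; 9 voted in favor. Satisfied.

Valid — all requirements satisfied.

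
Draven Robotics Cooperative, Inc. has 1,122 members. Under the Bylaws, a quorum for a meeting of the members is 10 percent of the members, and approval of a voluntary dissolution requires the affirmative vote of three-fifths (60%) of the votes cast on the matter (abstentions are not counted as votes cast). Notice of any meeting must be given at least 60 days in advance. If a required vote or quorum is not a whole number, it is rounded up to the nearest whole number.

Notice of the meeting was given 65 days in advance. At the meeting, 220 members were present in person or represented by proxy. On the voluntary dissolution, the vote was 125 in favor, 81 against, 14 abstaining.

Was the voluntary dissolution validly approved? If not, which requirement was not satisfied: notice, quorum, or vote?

Notice: 65 days given; 60 required. Satisfied.
Quorum: 10% of 1,122 = 112.20, rounded up to 113; 220 present. Satisfied.
Vote: requires three-fifths of the votes cast (220 − 14 abstaining = 206); 3/5 of 206 = 123.60, rounded up to 124, so 124 needed; 125 in favor. Satisfied.

Valid — all requirements satisfied.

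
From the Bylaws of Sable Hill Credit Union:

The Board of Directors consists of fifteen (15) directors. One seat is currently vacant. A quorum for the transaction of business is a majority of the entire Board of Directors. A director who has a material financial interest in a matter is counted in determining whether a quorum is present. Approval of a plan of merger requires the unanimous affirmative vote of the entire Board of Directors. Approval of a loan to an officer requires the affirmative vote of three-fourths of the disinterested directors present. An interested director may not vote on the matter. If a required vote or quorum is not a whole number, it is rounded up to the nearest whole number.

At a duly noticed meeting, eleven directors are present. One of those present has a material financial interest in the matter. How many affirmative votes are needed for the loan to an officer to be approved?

8

The loan to an officer requires three-fourths of the disinterested directors present (11 − 1 = 10).
3/4 of 10 = 7.50, rounded up to 8.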